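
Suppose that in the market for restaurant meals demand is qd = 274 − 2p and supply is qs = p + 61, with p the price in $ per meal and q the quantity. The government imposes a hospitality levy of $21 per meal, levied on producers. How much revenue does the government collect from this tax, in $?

Before the tax: set 274 − 2p = p + 61 → p* = $71, q* = 132.
With the tax collected from producers, supply shifts: qs = (p − 21) + 61.
Solving gives q = 118 with consumers paying $78 and producers receiving $57 (the $21 wedge).
Revenue = t · Q = 21 · 118 = $2478.

Tax revenue = $2478.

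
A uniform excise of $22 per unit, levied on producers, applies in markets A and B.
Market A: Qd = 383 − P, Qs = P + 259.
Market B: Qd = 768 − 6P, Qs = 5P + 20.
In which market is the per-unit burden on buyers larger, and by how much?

Market A, by $1.

Market A: pre-tax P* = $62, Q* = 321; post-tax Q = 310; per-unit burden on buyers = $11.
Market B: pre-tax P* = $68, Q* = 360; post-tax Q = 300; per-unit burden on buyers = $10.
Difference: $11 vs $10 → market A is larger by $1.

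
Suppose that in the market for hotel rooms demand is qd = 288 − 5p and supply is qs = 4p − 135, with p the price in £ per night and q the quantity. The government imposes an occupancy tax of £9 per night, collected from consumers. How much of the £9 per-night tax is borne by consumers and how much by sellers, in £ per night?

Consumers bear £4 per night; sellers bear £5 per night.

Before the tax: set 288 − 5p = 4p − 135 → p* = £47, q* = 53.
With the tax collected from consumers, demand (in seller-price terms) shifts: qd = 288 − 5(p + 9).
New equilibrium: consumers pay £51, sellers receive £42, q = 33. (Wedge: pb − ps = 9.)
Burden on consumers: £4; on sellers: £5. (They sum to £9.)
The less price-elastic side of the market bears the larger share of a per-unit tax.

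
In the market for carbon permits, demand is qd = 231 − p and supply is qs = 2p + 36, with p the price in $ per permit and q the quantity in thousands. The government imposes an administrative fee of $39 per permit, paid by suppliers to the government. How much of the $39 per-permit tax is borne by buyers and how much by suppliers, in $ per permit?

Before the tax: set 231 − p = 2p + 36 → p* = $65, q* = 166.
With the tax collected from suppliers, supply shifts: qs = 2(p − 39) + 36.
Solving gives q = 140 with buyers paying $91 and suppliers receiving $52 (the $39 wedge).
Burden on buyers: $26; on suppliers: $13. (They sum to $39.)
The less price-elastic side of the market bears the larger share of a per-unit tax.

Buyers bear $26 per permit; suppliers bear $13 per permit.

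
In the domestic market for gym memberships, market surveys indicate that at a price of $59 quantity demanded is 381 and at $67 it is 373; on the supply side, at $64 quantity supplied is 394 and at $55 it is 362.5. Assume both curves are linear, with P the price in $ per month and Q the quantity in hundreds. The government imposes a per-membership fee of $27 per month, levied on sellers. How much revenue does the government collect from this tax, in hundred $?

Demand slope: (373 − 381)/(67 − 59) = -1, so Qd = 440 − P.
Supply slope: (362.5 − 394)/(55 − 64) = 3.5, so Qs = 3.5P + 170.
Before the tax: set 440 − P = 3.5P + 170 → P* = $60, Q* = 380.
With the tax collected from sellers, supply shifts: Qs = 3.5(P − 27) + 170.
New equilibrium: consumers pay $81, sellers receive $54, Q = 359. (Wedge: Pb − Ps = 27.)
Revenue = t · Q = 27 · 359 = $9693.

Tax revenue = $9693 hundred.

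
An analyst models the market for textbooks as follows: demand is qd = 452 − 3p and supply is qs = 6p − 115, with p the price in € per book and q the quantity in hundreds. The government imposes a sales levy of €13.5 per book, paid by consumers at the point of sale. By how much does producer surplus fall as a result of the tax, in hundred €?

Before the tax: set 452 − 3p = 6p − 115 → p* = €63, q* = 263.
With the tax collected from consumers, demand (in seller-price terms) shifts: qd = 452 − 3(p + 13.5).
Solving gives q = 236 with consumers paying €72 and sellers receiving €58.5 (the €13.5 wedge).
ΔPS is the trapezoid between Q = 236 and Q = 263 of height €4.5: ½ · (263 + 236) · 4.5 = €1122.75.

Producer surplus falls by €1122.75 hundred.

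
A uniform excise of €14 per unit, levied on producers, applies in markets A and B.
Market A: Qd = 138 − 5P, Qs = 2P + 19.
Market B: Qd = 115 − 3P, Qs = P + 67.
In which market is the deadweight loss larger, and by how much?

Market A: pre-tax P* = €17, Q* = 53; post-tax Q = 33; deadweight loss = €140.
Market B: pre-tax P* = €12, Q* = 79; post-tax Q = 68.5; deadweight loss = €73.5.
Difference: €140 vs €73.5 → market A is larger by €66.5.

Market A, by €66.5.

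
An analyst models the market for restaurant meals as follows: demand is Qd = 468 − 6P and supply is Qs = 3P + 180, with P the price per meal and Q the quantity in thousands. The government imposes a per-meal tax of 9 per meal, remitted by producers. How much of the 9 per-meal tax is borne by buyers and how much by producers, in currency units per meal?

Without the tax, 468 − 6P = 3P + 180 gives 9P = 288, so P* = 32 and Q* = 276.
With the tax collected from producers, supply shifts: Qs = 3(P − 9) + 180.
Solving gives Q = 258 with buyers paying 35 and producers receiving 26 (the 9 wedge).
Burden on buyers: 3; on producers: 6. (They sum to 9.)

Buyers bear 3 per meal; producers bear 6 per meal.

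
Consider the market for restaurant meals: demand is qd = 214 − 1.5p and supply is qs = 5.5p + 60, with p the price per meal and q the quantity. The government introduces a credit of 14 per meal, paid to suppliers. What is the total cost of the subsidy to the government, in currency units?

Government outlay = 2765.

Before the subsidy: set 214 − 1.5p = 5.5p + 60 → p* = 22, q* = 181.
With a per-unit subsidy paid to suppliers, each receives p + 14 per unit sold, so supply becomes qs = 5.5(p + 14) + 60.
Solving gives q = 197.5 with consumers paying 11 and suppliers receiving 25 (the 14 wedge).
Outlay = t · Q = 14 · 197.5 = 2765.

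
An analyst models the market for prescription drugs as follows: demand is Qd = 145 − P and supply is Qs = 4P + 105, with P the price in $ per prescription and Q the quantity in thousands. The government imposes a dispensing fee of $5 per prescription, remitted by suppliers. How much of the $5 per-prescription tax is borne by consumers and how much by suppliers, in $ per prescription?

Consumers bear $4 per prescription; suppliers bear $1 per prescription.

Without the tax, 145 − P = 4P + 105 gives 5P = 40, so P* = $8 and Q* = 137.
With the tax collected from suppliers, supply shifts: Qs = 4(P − 5) + 105.
Solving gives Q = 133 with consumers paying $12 and suppliers receiving $7 (the $5 wedge).
Burden on consumers: $4; on suppliers: $1. (They sum to $5.)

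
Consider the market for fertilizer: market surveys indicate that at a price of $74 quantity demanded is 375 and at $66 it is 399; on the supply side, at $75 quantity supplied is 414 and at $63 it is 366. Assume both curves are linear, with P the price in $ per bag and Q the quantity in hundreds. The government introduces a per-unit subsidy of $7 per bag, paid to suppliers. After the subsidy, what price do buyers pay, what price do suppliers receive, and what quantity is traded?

Buyers pay $65; suppliers receive $72; quantity = 402.

Demand slope: (399 − 375)/(66 − 74) = -3, so Qd = 597 − 3P.
Supply slope: (366 − 414)/(63 − 75) = 4, so Qs = 4P + 114.
Before the subsidy: set 597 − 3P = 4P + 114 → P* = $69, Q* = 390.
With a per-unit subsidy paid to suppliers, each receives P + 7 per unit sold, so supply becomes Qs = 4(P + 7) + 114.
New equilibrium: buyers pay $65, suppliers receive $72, Q = 402. (Wedge: Pb − Ps = −7.)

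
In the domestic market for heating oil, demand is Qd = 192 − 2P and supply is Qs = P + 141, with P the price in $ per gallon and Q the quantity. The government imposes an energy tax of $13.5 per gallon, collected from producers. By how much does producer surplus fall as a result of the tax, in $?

Before the tax: set 192 − 2P = P + 141 → P* = $17, Q* = 158.
With the tax collected from producers, supply shifts: Qs = (P − 13.5) + 141.
New equilibrium: consumers pay $21.5, producers receive $8, Q = 149. (Wedge: Pb − Ps = 13.5.)
ΔPS is the trapezoid between Q = 149 and Q = 158 of height $9: ½ · (158 + 149) · 9 = $1381.5.

Producer surplus falls by $1381.5.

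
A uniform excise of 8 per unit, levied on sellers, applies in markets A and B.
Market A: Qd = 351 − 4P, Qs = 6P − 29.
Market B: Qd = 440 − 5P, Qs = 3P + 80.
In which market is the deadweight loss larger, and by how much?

Market A: pre-tax P* = 38, Q* = 199; post-tax Q = 179.8; deadweight loss = 76.8.
Market B: pre-tax P* = 45, Q* = 215; post-tax Q = 200; deadweight loss = 60.
Difference: 76.8 vs 60 → market A is larger by 16.8.

Market A, by 16.8.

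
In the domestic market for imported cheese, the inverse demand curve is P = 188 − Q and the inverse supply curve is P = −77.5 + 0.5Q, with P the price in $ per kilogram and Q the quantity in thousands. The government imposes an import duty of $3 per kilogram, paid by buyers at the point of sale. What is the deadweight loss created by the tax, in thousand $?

Deadweight loss = $3 thousand.

Rewrite in direct form: Qd = 188 − P and Qs = 2P + 155.
Without the tax, 188 − P = 2P + 155 gives 3P = 33, so P* = $11 and Q* = 177.
With the tax collected from buyers, demand (in seller-price terms) shifts: Qd = 188 − (P + 3).
Solving gives Q = 175 with buyers paying $13 and sellers receiving $10 (the $3 wedge).
Quantity falls by |ΔQ| = |177 − 175| = 2.
DWL = ½ · t · |ΔQ| = ½ · 3 · 2 = $3.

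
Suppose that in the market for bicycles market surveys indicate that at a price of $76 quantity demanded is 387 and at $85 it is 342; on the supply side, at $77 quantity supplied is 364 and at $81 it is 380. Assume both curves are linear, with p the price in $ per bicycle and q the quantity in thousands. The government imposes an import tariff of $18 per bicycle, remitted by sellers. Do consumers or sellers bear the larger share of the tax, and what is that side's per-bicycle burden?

Sellers bear the larger share: $10 per bicycle.

Demand slope: (342 − 387)/(85 − 76) = -5, so qd = 767 − 5p.
Supply slope: (380 − 364)/(81 − 77) = 4, so qs = 4p + 56.
Before the tax: set 767 − 5p = 4p + 56 → p* = $79, q* = 372.
With the tax collected from sellers, supply shifts: qs = 4(p − 18) + 56.
New equilibrium: consumers pay $87, sellers receive $69, q = 332. (Wedge: pb − ps = 18.)
Per-bicycle burden: consumers $8, sellers $10.
Sellers take the larger share because supply is less price-elastic here (demand slope 5 vs supply slope 4).
The less price-elastic side of the market bears the larger share of a per-unit tax.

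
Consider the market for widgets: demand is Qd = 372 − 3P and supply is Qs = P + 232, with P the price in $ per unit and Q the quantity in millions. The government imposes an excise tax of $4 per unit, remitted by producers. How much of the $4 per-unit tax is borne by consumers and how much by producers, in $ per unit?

Consumers bear $1 per unit; producers bear $3 per unit.

Before the tax: set 372 − 3P = P + 232 → P* = $35, Q* = 267.
With the tax collected from producers, supply shifts: Qs = (P − 4) + 232.
New equilibrium: consumers pay $36, producers receive $32, Q = 264. (Wedge: Pb − Ps = 4.)
Burden on consumers: $1; on producers: $3. (They sum to $4.)
The less price-elastic side of the market bears the larger share of a per-unit tax.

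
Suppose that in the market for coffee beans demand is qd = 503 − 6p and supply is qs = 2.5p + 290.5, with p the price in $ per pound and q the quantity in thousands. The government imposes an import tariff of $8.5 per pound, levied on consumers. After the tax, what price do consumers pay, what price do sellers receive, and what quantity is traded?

Without the tax, 503 − 6p = 2.5p + 290.5 gives 8.5p = 212.5, so p* = $25 and q* = 353.
With the tax collected from consumers, demand (in seller-price terms) shifts: qd = 503 − 6(p + 8.5).
Solving gives q = 338 with consumers paying $27.5 and sellers receiving $19 (the $8.5 wedge).
The less price-elastic side of the market bears the larger share of a per-unit tax.

Consumers pay $27.5; sellers receive $19; quantity = 338.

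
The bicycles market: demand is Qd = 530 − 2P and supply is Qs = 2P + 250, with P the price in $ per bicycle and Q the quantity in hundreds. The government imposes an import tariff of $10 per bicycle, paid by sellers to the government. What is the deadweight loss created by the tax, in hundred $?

Before the tax: set 530 − 2P = 2P + 250 → P* = $70, Q* = 390.
With the tax collected from sellers, supply shifts: Qs = 2(P − 10) + 250.
Solving gives Q = 380 with buyers paying $75 and sellers receiving $65 (the $10 wedge).
Quantity falls by |ΔQ| = |390 − 380| = 10.
DWL = ½ · t · |ΔQ| = ½ · 10 · 10 = $50.

Deadweight loss = $50 hundred.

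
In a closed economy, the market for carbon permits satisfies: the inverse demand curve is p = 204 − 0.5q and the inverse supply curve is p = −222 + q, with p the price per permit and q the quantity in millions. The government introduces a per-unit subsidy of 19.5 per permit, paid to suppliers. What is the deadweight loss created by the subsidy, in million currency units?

Rewrite in direct form: qd = 408 − 2p and qs = p + 222.
Before the subsidy: set 408 − 2p = p + 222 → p* = 62, q* = 284.
With a per-unit subsidy paid to suppliers, each receives p + 19.5 per unit sold, so supply becomes qs = (p + 19.5) + 222.
New equilibrium: consumers pay 55.5, suppliers receive 75, q = 297. (Wedge: pb − ps = −19.5.)
Quantity rises by |ΔQ| = |284 − 297| = 13.
DWL = ½ · t · |ΔQ| = ½ · 19.5 · 13 = 126.75.

Deadweight loss = 126.75 million.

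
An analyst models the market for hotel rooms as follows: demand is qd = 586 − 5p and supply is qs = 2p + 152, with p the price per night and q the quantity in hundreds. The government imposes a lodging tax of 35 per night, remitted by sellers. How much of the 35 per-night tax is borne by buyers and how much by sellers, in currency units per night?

Without the tax, 586 − 5p = 2p + 152 gives 7p = 434, so p* = 62 and q* = 276.
With the tax collected from sellers, supply shifts: qs = 2(p − 35) + 152.
New equilibrium: buyers pay 72, sellers receive 37, q = 226. (Wedge: pb − ps = 35.)
Burden on buyers: 10; on sellers: 25. (They sum to 35.)

Buyers bear 10 per night; sellers bear 25 per night.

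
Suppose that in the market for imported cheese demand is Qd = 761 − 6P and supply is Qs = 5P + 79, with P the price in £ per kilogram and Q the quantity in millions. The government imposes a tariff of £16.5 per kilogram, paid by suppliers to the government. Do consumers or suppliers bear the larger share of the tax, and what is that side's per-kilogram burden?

Without the tax, 761 − 6P = 5P + 79 gives 11P = 682, so P* = £62 and Q* = 389.
With the tax collected from suppliers, supply shifts: Qs = 5(P − 16.5) + 79.
Solving gives Q = 344 with consumers paying £69.5 and suppliers receiving £53 (the £16.5 wedge).
Per-kilogram burden: consumers £7.5, suppliers £9.
Suppliers take the larger share because supply is less price-elastic here (demand slope 6 vs supply slope 5).

Suppliers bear the larger share: £9 per kilogram.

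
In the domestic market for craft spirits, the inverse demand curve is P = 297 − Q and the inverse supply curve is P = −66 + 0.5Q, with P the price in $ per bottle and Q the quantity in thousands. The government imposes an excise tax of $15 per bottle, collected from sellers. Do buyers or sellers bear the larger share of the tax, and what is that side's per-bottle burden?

Inverting to Q(P) form: Qd = 297 − P; Qs = 2P + 132.
Before the tax: set 297 − P = 2P + 132 → P* = $55, Q* = 242.
With the tax collected from sellers, supply shifts: Qs = 2(P − 15) + 132.
New equilibrium: buyers pay $65, sellers receive $50, Q = 232. (Wedge: Pb − Ps = 15.)
Per-bottle burden: buyers $10, sellers $5.
Buyers take the larger share because demand is less price-elastic here (demand slope 1 vs supply slope 2).

Buyers bear the larger share: $10 per bottle.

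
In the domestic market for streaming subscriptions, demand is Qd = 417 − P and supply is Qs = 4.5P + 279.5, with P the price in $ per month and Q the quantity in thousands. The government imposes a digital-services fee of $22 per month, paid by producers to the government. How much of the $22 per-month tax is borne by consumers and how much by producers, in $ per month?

Before the tax: set 417 − P = 4.5P + 279.5 → P* = $25, Q* = 392.
With the tax collected from producers, supply shifts: Qs = 4.5(P − 22) + 279.5.
Solving gives Q = 374 with consumers paying $43 and producers receiving $21 (the $22 wedge).
Burden on consumers: $18; on producers: $4. (They sum to $22.)

Consumers bear $18 per month; producers bear $4 per month.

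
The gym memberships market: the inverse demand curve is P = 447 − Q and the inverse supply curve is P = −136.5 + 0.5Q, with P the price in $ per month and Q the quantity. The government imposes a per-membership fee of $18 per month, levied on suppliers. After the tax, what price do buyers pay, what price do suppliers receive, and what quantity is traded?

Buyers pay $70; suppliers receive $52; quantity = 377.

Inverting to Q(P) form: Qd = 447 − P; Qs = 2P + 273.
Before the tax: set 447 − P = 2P + 273 → P* = $58, Q* = 389.
With the tax collected from suppliers, supply shifts: Qs = 2(P − 18) + 273.
New equilibrium: buyers pay $70, suppliers receive $52, Q = 377. (Wedge: Pb − Ps = 18.)
The less price-elastic side of the market bears the larger share of a per-unit tax.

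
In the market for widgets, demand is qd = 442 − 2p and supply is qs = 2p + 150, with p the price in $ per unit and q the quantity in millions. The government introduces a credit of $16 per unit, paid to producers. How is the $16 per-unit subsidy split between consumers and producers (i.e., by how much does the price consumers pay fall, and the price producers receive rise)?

Before the subsidy: set 442 − 2p = 2p + 150 → p* = $73, q* = 296.
With a per-unit subsidy paid to producers, each receives p + 16 per unit sold, so supply becomes qs = 2(p + 16) + 150.
New equilibrium: consumers pay $65, producers receive $81, q = 312. (Wedge: pb − ps = −16.)
Gain to consumers: $8; to producers: $8. (They sum to $16.)

Consumers gain $8 per unit; producers gain $8 per unit.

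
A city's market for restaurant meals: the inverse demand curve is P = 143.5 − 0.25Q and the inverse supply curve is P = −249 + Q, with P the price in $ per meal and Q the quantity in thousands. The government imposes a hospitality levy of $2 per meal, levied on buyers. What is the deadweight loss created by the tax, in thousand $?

Inverting to Q(P) form: Qd = 574 − 4P; Qs = P + 249.
Without the tax, 574 − 4P = P + 249 gives 5P = 325, so P* = $65 and Q* = 314.
With the tax collected from buyers, demand (in seller-price terms) shifts: Qd = 574 − 4(P + 2).
Solving gives Q = 312.4 with buyers paying $65.4 and suppliers receiving $63.4 (the $2 wedge).
Quantity falls by |ΔQ| = |314 − 312.4| = 1.6.
DWL = ½ · t · |ΔQ| = ½ · 2 · 1.6 = $1.6.

Deadweight loss = $1.6 thousand.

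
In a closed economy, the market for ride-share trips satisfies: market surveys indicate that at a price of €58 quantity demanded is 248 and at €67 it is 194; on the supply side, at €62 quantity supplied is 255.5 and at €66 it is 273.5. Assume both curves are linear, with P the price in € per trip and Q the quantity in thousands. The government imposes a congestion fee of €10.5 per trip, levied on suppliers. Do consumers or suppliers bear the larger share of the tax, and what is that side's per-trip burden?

Demand slope: (194 − 248)/(67 − 58) = -6, so Qd = 596 − 6P.
Supply slope: (273.5 − 255.5)/(66 − 62) = 4.5, so Qs = 4.5P − 23.5.
Before the tax: set 596 − 6P = 4.5P − 23.5 → P* = €59, Q* = 242.
With the tax collected from suppliers, supply shifts: Qs = 4.5(P − 10.5) − 23.5.
Solving gives Q = 215 with consumers paying €63.5 and suppliers receiving €53 (the €10.5 wedge).
Per-trip burden: consumers €4.5, suppliers €6.
Suppliers take the larger share because supply is less price-elastic here (demand slope 6 vs supply slope 4.5).

Suppliers bear the larger share: €6 per trip.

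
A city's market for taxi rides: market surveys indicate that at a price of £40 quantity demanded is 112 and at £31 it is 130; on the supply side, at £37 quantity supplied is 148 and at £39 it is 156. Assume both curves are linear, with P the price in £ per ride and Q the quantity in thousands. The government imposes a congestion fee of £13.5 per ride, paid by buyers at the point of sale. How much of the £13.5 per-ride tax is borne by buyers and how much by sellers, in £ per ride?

Demand slope: (130 − 112)/(31 − 40) = -2, so Qd = 192 − 2P.
Supply slope: (156 − 148)/(39 − 37) = 4, so Qs = 4P.
Before the tax: set 192 − 2P = 4P → P* = £32, Q* = 128.
With the tax collected from buyers, demand (in seller-price terms) shifts: Qd = 192 − 2(P + 13.5).
New equilibrium: buyers pay £41, sellers receive £27.5, Q = 110. (Wedge: Pb − Ps = 13.5.)
Burden on buyers: £9; on sellers: £4.5. (They sum to £13.5.)
The less price-elastic side of the market bears the larger share of a per-unit tax.

Buyers bear £9 per ride; sellers bear £4.5 per ride.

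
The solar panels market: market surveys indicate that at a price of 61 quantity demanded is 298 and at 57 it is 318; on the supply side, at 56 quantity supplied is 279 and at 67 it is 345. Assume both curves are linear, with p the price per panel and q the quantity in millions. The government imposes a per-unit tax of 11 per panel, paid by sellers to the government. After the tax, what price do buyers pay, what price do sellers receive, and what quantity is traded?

Buyers pay 66; sellers receive 55; quantity = 273.

Demand slope: (318 − 298)/(57 − 61) = -5, so qd = 603 − 5p.
Supply slope: (345 − 279)/(67 − 56) = 6, so qs = 6p − 57.
Before the tax: set 603 − 5p = 6p − 57 → p* = 60, q* = 303.
With the tax collected from sellers, supply shifts: qs = 6(p − 11) − 57.
New equilibrium: buyers pay 66, sellers receive 55, q = 273. (Wedge: pb − ps = 11.)
The less price-elastic side of the market bears the larger share of a per-unit tax.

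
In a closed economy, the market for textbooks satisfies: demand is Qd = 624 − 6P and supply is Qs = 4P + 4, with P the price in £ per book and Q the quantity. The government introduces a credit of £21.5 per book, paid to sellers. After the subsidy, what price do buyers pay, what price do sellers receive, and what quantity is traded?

Buyers pay £53.4; sellers receive £74.9; quantity = 303.6.

Before the subsidy: set 624 − 6P = 4P + 4 → P* = £62, Q* = 252.
With a per-unit subsidy paid to sellers, each receives P + 21.5 per unit sold, so supply becomes Qs = 4(P + 21.5) + 4.
Solving gives Q = 303.6 with buyers paying £53.4 and sellers receiving £74.9 (the £21.5 wedge).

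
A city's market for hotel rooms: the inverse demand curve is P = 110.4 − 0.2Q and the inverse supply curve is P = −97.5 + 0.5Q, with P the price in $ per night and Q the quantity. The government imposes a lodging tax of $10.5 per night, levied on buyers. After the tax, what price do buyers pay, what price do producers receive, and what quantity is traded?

Buyers pay $54; producers receive $43.5; quantity = 282.

Inverting to Q(P) form: Qd = 552 − 5P; Qs = 2P + 195.
Without the tax, 552 − 5P = 2P + 195 gives 7P = 357, so P* = $51 and Q* = 297.
With the tax collected from buyers, demand (in seller-price terms) shifts: Qd = 552 − 5(P + 10.5).
Solving gives Q = 282 with buyers paying $54 and producers receiving $43.5 (the $10.5 wedge).
The less price-elastic side of the market bears the larger share of a per-unit tax.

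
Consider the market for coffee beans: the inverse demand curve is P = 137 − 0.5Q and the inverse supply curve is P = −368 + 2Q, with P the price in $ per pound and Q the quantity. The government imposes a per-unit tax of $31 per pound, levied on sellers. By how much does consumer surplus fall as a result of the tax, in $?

Rewrite in direct form: Qd = 274 − 2P and Qs = 0.5P + 184.
Without the tax, 274 − 2P = 0.5P + 184 gives 2.5P = 90, so P* = $36 and Q* = 202.
With the tax collected from sellers, supply shifts: Qs = 0.5(P − 31) + 184.
New equilibrium: consumers pay $42.2, sellers receive $11.2, Q = 189.6. (Wedge: Pb − Ps = 31.)
ΔCS is the trapezoid between Q = 189.6 and Q = 202 of height $6.2: ½ · (202 + 189.6) · 6.2 = $1213.96.

Consumer surplus falls by $1213.96.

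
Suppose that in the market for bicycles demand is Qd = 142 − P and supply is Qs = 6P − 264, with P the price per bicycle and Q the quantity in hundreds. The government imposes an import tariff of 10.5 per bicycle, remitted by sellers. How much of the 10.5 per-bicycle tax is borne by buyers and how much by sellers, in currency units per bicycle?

Buyers bear 9 per bicycle; sellers bear 1.5 per bicycle.

Before the tax: set 142 − P = 6P − 264 → P* = 58, Q* = 84.
With the tax collected from sellers, supply shifts: Qs = 6(P − 10.5) − 264.
New equilibrium: buyers pay 67, sellers receive 56.5, Q = 75. (Wedge: Pb − Ps = 10.5.)
Burden on buyers: 9; on sellers: 1.5. (They sum to 10.5.)
The less price-elastic side of the market bears the larger share of a per-unit tax.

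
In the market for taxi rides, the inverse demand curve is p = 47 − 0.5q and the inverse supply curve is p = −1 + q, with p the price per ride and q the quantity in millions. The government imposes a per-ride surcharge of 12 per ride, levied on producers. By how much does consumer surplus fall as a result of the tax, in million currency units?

Inverting to q(p) form: qd = 94 − 2p; qs = p + 1.
Before the tax: set 94 − 2p = p + 1 → p* = 31, q* = 32.
With the tax collected from producers, supply shifts: qs = (p − 12) + 1.
Solving gives q = 24 with buyers paying 35 and producers receiving 23 (the 12 wedge).
ΔCS is the trapezoid between Q = 24 and Q = 32 of height 4: ½ · (32 + 24) · 4 = 112.

Consumer surplus falls by 112 million.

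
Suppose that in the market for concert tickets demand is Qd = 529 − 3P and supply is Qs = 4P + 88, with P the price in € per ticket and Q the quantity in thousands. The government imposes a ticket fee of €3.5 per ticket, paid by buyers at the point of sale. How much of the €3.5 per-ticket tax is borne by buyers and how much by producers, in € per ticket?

Buyers bear €2 per ticket; producers bear €1.5 per ticket.

Without the tax, 529 − 3P = 4P + 88 gives 7P = 441, so P* = €63 and Q* = 340.
With the tax collected from buyers, demand (in seller-price terms) shifts: Qd = 529 − 3(P + 3.5).
New equilibrium: buyers pay €65, producers receive €61.5, Q = 334. (Wedge: Pb − Ps = 3.5.)
Burden on buyers: €2; on producers: €1.5. (They sum to €3.5.)
The less price-elastic side of the market bears the larger share of a per-unit tax.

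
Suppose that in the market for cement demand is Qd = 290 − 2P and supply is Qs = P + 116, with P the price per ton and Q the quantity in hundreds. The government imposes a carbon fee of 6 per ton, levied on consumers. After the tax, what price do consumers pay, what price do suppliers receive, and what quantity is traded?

Before the tax: set 290 − 2P = P + 116 → P* = 58, Q* = 174.
With the tax collected from consumers, demand (in seller-price terms) shifts: Qd = 290 − 2(P + 6).
New equilibrium: consumers pay 60, suppliers receive 54, Q = 170. (Wedge: Pb − Ps = 6.)

Consumers pay 60; suppliers receive 54; quantity = 170.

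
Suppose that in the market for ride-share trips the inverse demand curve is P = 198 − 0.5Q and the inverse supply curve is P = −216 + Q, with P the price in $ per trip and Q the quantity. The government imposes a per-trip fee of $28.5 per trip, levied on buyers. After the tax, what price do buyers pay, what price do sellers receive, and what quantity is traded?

Inverting to Q(P) form: Qd = 396 − 2P; Qs = P + 216.
Without the tax, 396 − 2P = P + 216 gives 3P = 180, so P* = $60 and Q* = 276.
With the tax collected from buyers, demand (in seller-price terms) shifts: Qd = 396 − 2(P + 28.5).
New equilibrium: buyers pay $69.5, sellers receive $41, Q = 257. (Wedge: Pb − Ps = 28.5.)

Buyers pay $69.5; sellers receive $41; quantity = 257.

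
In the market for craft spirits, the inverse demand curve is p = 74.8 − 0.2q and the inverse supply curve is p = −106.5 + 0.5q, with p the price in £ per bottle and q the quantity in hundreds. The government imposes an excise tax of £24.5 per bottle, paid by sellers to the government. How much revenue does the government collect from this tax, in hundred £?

Inverting to q(p) form: qd = 374 − 5p; qs = 2p + 213.
Before the tax: set 374 − 5p = 2p + 213 → p* = £23, q* = 259.
With the tax collected from sellers, supply shifts: qs = 2(p − 24.5) + 213.
Solving gives q = 224 with consumers paying £30 and sellers receiving £5.5 (the £24.5 wedge).
Revenue = t · Q = 24.5 · 224 = £5488.

Tax revenue = £5488 hundred.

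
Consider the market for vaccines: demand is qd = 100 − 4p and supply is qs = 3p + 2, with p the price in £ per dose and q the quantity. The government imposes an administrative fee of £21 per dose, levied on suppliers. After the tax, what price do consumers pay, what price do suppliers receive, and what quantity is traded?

Before the tax: set 100 − 4p = 3p + 2 → p* = £14, q* = 44.
With the tax collected from suppliers, supply shifts: qs = 3(p − 21) + 2.
New equilibrium: consumers pay £23, suppliers receive £2, q = 8. (Wedge: pb − ps = 21.)
The less price-elastic side of the market bears the larger share of a per-unit tax.

Consumers pay £23; suppliers receive £2; quantity = 8.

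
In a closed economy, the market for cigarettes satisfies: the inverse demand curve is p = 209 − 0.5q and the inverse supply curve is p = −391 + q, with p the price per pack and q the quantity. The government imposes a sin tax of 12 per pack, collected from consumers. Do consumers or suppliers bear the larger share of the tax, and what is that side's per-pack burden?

Suppliers bear the larger share: 8 per pack.

Inverting to q(p) form: qd = 418 − 2p; qs = p + 391.
Without the tax, 418 − 2p = p + 391 gives 3p = 27, so p* = 9 and q* = 400.
With the tax collected from consumers, demand (in seller-price terms) shifts: qd = 418 − 2(p + 12).
Solving gives q = 392 with consumers paying 13 and suppliers receiving 1 (the 12 wedge).
Per-pack burden: consumers 4, suppliers 8.
Suppliers take the larger share because supply is less price-elastic here (demand slope 2 vs supply slope 1).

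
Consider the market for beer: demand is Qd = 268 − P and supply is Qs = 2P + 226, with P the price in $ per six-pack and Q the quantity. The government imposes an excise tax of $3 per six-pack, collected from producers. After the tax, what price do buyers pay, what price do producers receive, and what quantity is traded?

Buyers pay $16; producers receive $13; quantity = 252.

Before the tax: set 268 − P = 2P + 226 → P* = $14, Q* = 254.
With the tax collected from producers, supply shifts: Qs = 2(P − 3) + 226.
New equilibrium: buyers pay $16, producers receive $13, Q = 252. (Wedge: Pb − Ps = 3.)
The less price-elastic side of the market bears the larger share of a per-unit tax.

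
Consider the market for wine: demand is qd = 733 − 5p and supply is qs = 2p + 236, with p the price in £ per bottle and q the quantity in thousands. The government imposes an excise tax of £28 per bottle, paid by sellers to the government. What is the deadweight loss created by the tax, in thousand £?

Deadweight loss = £560 thousand.

Before the tax: set 733 − 5p = 2p + 236 → p* = £71, q* = 378.
With the tax collected from sellers, supply shifts: qs = 2(p − 28) + 236.
New equilibrium: buyers pay £79, sellers receive £51, q = 338. (Wedge: pb − ps = 28.)
Quantity falls by |ΔQ| = |378 − 338| = 40.
DWL = ½ · t · |ΔQ| = ½ · 28 · 40 = £560.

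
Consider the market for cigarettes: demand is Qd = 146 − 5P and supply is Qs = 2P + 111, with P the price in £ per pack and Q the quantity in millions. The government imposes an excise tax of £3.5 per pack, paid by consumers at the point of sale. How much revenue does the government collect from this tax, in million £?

Without the tax, 146 − 5P = 2P + 111 gives 7P = 35, so P* = £5 and Q* = 121.
With the tax collected from consumers, demand (in seller-price terms) shifts: Qd = 146 − 5(P + 3.5).
New equilibrium: consumers pay £6, sellers receive £2.5, Q = 116. (Wedge: Pb − Ps = 3.5.)
Revenue = t · Q = 3.5 · 116 = £406.

Tax revenue = £406 million.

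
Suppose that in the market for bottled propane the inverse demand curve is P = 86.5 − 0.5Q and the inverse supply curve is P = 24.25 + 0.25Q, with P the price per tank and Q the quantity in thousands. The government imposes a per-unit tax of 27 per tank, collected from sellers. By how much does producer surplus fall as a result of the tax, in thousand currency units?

Rewrite in direct form: Qd = 173 − 2P and Qs = 4P − 97.
Before the tax: set 173 − 2P = 4P − 97 → P* = 45, Q* = 83.
With the tax collected from sellers, supply shifts: Qs = 4(P − 27) − 97.
New equilibrium: buyers pay 63, sellers receive 36, Q = 47. (Wedge: Pb − Ps = 27.)
ΔPS is the trapezoid between Q = 47 and Q = 83 of height 9: ½ · (83 + 47) · 9 = 585.

Producer surplus falls by 585 thousand.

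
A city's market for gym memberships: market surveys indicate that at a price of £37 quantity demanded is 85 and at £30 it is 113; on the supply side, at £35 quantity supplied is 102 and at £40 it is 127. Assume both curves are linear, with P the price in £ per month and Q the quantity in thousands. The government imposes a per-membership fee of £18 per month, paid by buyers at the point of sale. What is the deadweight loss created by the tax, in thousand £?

Deadweight loss = £360 thousand.

Demand slope: (113 − 85)/(30 − 37) = -4, so Qd = 233 − 4P.
Supply slope: (127 − 102)/(40 − 35) = 5, so Qs = 5P − 73.
Without the tax, 233 − 4P = 5P − 73 gives 9P = 306, so P* = £34 and Q* = 97.
With the tax collected from buyers, demand (in seller-price terms) shifts: Qd = 233 − 4(P + 18).
Solving gives Q = 57 with buyers paying £44 and suppliers receiving £26 (the £18 wedge).
Quantity falls by |ΔQ| = |97 − 57| = 40.
DWL = ½ · t · |ΔQ| = ½ · 18 · 40 = £360.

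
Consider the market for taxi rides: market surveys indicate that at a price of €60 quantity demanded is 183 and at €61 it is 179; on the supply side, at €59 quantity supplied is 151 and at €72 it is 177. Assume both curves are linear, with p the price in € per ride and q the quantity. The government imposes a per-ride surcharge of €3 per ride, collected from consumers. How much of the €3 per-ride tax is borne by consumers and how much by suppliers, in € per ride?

Demand slope: (179 − 183)/(61 − 60) = -4, so qd = 423 − 4p.
Supply slope: (177 − 151)/(72 − 59) = 2, so qs = 2p + 33.
Before the tax: set 423 − 4p = 2p + 33 → p* = €65, q* = 163.
With the tax collected from consumers, demand (in seller-price terms) shifts: qd = 423 − 4(p + 3).
Solving gives q = 159 with consumers paying €66 and suppliers receiving €63 (the €3 wedge).
Burden on consumers: €1; on suppliers: €2. (They sum to €3.)

Consumers bear €1 per ride; suppliers bear €2 per ride.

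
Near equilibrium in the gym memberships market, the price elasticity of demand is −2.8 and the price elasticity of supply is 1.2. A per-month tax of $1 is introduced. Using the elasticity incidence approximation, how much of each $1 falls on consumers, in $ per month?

Incidence ratio: consumers' share ≈ εs / (εs + |εd|) = 1.2 / (1.2 + 2.8) = 0.3.
So consumers bear ≈ 0.3 × $1 = $0.3; producers bear $0.7.

Consumers bear ≈ $0.3 per month.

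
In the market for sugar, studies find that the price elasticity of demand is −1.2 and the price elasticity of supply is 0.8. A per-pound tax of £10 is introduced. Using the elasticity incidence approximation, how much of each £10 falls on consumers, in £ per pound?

Consumers bear ≈ £4 per pound.

Incidence ratio: consumers' share ≈ εs / (εs + |εd|) = 0.8 / (0.8 + 1.2) = 0.4.
So consumers bear ≈ 0.4 × £10 = £4; suppliers bear £6.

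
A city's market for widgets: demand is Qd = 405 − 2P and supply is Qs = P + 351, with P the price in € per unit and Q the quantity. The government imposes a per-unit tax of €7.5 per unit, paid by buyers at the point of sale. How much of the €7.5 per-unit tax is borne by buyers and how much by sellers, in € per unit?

Buyers bear €2.5 per unit; sellers bear €5 per unit.

Without the tax, 405 − 2P = P + 351 gives 3P = 54, so P* = €18 and Q* = 369.
With the tax collected from buyers, demand (in seller-price terms) shifts: Qd = 405 − 2(P + 7.5).
Solving gives Q = 364 with buyers paying €20.5 and sellers receiving €13 (the €7.5 wedge).
Burden on buyers: €2.5; on sellers: €5. (They sum to €7.5.)
The less price-elastic side of the market bears the larger share of a per-unit tax.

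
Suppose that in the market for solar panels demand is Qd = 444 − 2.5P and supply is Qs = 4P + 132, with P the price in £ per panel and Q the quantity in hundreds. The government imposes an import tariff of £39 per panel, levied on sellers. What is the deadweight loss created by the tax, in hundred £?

Without the tax, 444 − 2.5P = 4P + 132 gives 6.5P = 312, so P* = £48 and Q* = 324.
With the tax collected from sellers, supply shifts: Qs = 4(P − 39) + 132.
Solving gives Q = 264 with consumers paying £72 and sellers receiving £33 (the £39 wedge).
Quantity falls by |ΔQ| = |324 − 264| = 60.
DWL = ½ · t · |ΔQ| = ½ · 39 · 60 = £1170.

Deadweight loss = £1170 hundred.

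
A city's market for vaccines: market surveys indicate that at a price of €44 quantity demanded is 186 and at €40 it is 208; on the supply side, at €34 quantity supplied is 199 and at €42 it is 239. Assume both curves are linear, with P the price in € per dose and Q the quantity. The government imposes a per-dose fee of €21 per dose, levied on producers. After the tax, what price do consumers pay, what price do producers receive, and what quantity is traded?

Demand slope: (208 − 186)/(40 − 44) = -5.5, so Qd = 428 − 5.5P.
Supply slope: (239 − 199)/(42 − 34) = 5, so Qs = 5P + 29.
Without the tax, 428 − 5.5P = 5P + 29 gives 10.5P = 399, so P* = €38 and Q* = 219.
With the tax collected from producers, supply shifts: Qs = 5(P − 21) + 29.
Solving gives Q = 164 with consumers paying €48 and producers receiving €27 (the €21 wedge).
The less price-elastic side of the market bears the larger share of a per-unit tax.

Consumers pay €48; producers receive €27; quantity = 164.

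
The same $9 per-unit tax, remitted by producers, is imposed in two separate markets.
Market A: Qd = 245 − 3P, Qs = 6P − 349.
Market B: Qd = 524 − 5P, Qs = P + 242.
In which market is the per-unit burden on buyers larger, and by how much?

Market A, by $4.5.

Market A: pre-tax P* = $66, Q* = 47; post-tax Q = 29; per-unit burden on buyers = $6.
Market B: pre-tax P* = $47, Q* = 289; post-tax Q = 281.5; per-unit burden on buyers = $1.5.
Difference: $6 vs $1.5 → market A is larger by $4.5.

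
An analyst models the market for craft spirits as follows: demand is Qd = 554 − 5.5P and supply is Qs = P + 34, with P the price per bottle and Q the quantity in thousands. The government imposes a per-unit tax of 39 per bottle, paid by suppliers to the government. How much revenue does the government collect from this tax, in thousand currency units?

Tax revenue = 3159 thousand.

Without the tax, 554 − 5.5P = P + 34 gives 6.5P = 520, so P* = 80 and Q* = 114.
With the tax collected from suppliers, supply shifts: Qs = (P − 39) + 34.
Solving gives Q = 81 with buyers paying 86 and suppliers receiving 47 (the 39 wedge).
Revenue = t · Q = 39 · 81 = 3159.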